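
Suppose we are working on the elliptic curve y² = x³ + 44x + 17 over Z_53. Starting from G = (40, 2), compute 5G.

(17, 22)

Repeated addition: build up to 5G.
2G: tangent at (40, 2): λ = (3·40² + 44)/(2·2) ≡ 21/4. 4⁻¹ ≡ 40 (mod 53), so λ ≡ 21·40 ≡ 45.
  x = λ² - 40 - 40 = 2025 - 80 ≡ 37; y = λ·(40 - 37) - 2 ≡ 27. → (37, 27)
3G: (37, 27) + (40, 2). λ = (2 - 27)/(40 - 37) ≡ 28/3 mod 53. 3⁻¹ ≡ 18 (mod 53) since 3·18 = 54 ≡ 1, so λ ≡ 27.
  x = λ² - 37 - 40 = 729 - 77 ≡ 16; y = λ·(37 - 16) - 27 ≡ 10. → (16, 10)
4G: (16, 10) + (40, 2). λ = (2 - 10)/(40 - 16) ≡ 45/24 mod 53. 24⁻¹ ≡ 42 (mod 53), so λ ≡ 35.
  x = λ² - 16 - 40 = 1225 - 56 ≡ 3; y = λ·(16 - 3) - 10 ≡ 21. → (3, 21)
5G: (3, 21) + (40, 2). λ = (2 - 21)/(40 - 3) ≡ 34/37 mod 53. 37⁻¹ ≡ 43 (mod 53), so λ ≡ 31.
  x = λ² - 3 - 40 = 961 - 43 ≡ 17; y = λ·(3 - 17) - 21 ≡ 22. → (17, 22)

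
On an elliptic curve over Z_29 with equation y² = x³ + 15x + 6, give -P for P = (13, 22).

-(13, 22) = (13, -22 mod 29) = (13, 7).

(13, 7)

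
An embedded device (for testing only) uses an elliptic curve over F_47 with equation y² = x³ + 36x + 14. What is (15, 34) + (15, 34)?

tangent at (15, 34): λ = (3·15² + 36)/(2·34) ≡ 6/21. 21⁻¹ ≡ 9 (mod 47) since 21·9 = 189 ≡ 1, so λ ≡ 6·9 ≡ 7.
  x = λ² - 15 - 15 = 49 - 30 ≡ 19; y = λ·(15 - 19) - 34 ≡ 32. → (19, 32)

(19, 32)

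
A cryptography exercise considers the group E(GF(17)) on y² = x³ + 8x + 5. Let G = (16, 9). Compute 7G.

Double-and-add on 7 = (111)₂. Start with G = (16, 9) for the leading 1-bit.
double: tangent at (16, 9): λ = (3·16² + 8)/(2·9) ≡ 11/1. 1⁻¹ ≡ 1 (mod 17), so λ ≡ 11·1 ≡ 11.
  x = λ² - 16 - 16 = 121 - 32 ≡ 4; y = λ·(16 - 4) - 9 ≡ 4. → (4, 4)
add G: (4, 4) + (16, 9). λ = (9 - 4)/(16 - 4) ≡ 5/12 mod 17. 12⁻¹ ≡ 10 (mod 17), so λ ≡ 16.
  x = λ² - 4 - 16 = 256 - 20 ≡ 15; y = λ·(4 - 15) - 4 ≡ 7. → (15, 7)
double: tangent at (15, 7): λ = (3·15² + 8)/(2·7) ≡ 3/14. 14⁻¹ ≡ 11 (mod 17), so λ ≡ 3·11 ≡ 16.
  x = λ² - 15 - 15 = 256 - 30 ≡ 5; y = λ·(15 - 5) - 7 ≡ 0. → (5, 0)
add G: (5, 0) + (16, 9). λ = (9 - 0)/(16 - 5) ≡ 9/11 mod 17. 11⁻¹ ≡ 14 (mod 17) since 11·14 = 154 ≡ 1, so λ ≡ 7.
  x = λ² - 5 - 16 = 49 - 21 ≡ 11; y = λ·(5 - 11) - 0 ≡ 9. → (11, 9)

(11, 9)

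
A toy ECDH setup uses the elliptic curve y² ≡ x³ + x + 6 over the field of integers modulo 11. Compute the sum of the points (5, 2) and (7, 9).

(3, 5)

(5, 2) + (7, 9). λ = (9 - 2)/(7 - 5) ≡ 7/2 mod 11. 2⁻¹ ≡ 6 (mod 11), so λ ≡ 9.
  x = λ² - 5 - 7 = 81 - 12 ≡ 3; y = λ·(5 - 3) - 2 ≡ 5. → (3, 5)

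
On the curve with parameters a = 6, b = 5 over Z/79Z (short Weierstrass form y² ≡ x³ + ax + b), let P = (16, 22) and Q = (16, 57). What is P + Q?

The two points share x = 16 and their y-coordinates satisfy 22 + 57 ≡ 0 (mod 79), so they are inverses. Their sum is the point at infinity.

O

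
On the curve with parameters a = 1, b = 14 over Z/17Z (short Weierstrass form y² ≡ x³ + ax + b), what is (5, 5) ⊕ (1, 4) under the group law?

(10, 15)

(5, 5) + (1, 4). λ = (4 - 5)/(1 - 5) ≡ 16/13 mod 17. 13⁻¹ ≡ 4 (mod 17), so λ ≡ 13.
  x = λ² - 5 - 1 = 169 - 6 ≡ 10; y = λ·(5 - 10) - 5 ≡ 15. → (10, 15)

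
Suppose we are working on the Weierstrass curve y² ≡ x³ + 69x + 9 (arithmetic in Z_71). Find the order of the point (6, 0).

2P: (6, 0) + (6, 0): same x and y₁ ≡ -y₂, so the sum is ∞.
2P = ∞, so the order is 2.

2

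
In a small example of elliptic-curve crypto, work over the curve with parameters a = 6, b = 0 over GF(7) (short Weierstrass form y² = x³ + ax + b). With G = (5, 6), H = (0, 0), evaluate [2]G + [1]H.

First 2G:
Repeated addition: build up to 2G.
2G: tangent at (5, 6): λ = (3·5² + 6)/(2·6) ≡ 4/5. 5⁻¹ ≡ 3 (mod 7) since 5·3 = 15 ≡ 1, so λ ≡ 4·3 ≡ 5.
  x = λ² - 5 - 5 = 25 - 10 ≡ 1; y = λ·(5 - 1) - 6 ≡ 0. → (1, 0)
2G = (1, 0).
Finally 2G + H:
(1, 0) + (0, 0). λ = (0 - 0)/(0 - 1) ≡ 0/6 mod 7. 6⁻¹ ≡ 6 (mod 7) since 6·6 = 36 ≡ 1, so λ ≡ 0.
  x = λ² - 1 - 0 = 0 - 1 ≡ 6; y = λ·(1 - 6) - 0 ≡ 0. → (6, 0)

(6, 0)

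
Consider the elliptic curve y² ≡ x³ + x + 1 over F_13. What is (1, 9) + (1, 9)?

(8, 1)

tangent at (1, 9): λ = (3·1² + 1)/(2·9) ≡ 4/5. 5⁻¹ ≡ 8 (mod 13), so λ ≡ 4·8 ≡ 6.
  x = λ² - 1 - 1 = 36 - 2 ≡ 8; y = λ·(1 - 8) - 9 ≡ 1. → (8, 1)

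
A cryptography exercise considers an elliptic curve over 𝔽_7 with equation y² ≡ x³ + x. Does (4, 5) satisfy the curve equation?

y² = 5² ≡ 4; x³ + 1x + 0 = 68 ≡ 5 (mod 7). 4 ≠ 5.

no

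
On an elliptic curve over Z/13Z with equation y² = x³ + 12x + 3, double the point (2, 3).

(12, 9)

tangent at (2, 3): λ = (3·2² + 12)/(2·3) ≡ 11/6. 6⁻¹ ≡ 11 (mod 13), so λ ≡ 11·11 ≡ 4.
  x = λ² - 2 - 2 = 16 - 4 ≡ 12; y = λ·(2 - 12) - 3 ≡ 9. → (12, 9)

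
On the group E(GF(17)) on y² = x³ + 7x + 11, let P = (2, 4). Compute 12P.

(12, 15)

Repeated addition: build up to 12P.
2P: tangent at (2, 4): λ = (3·2² + 7)/(2·4) ≡ 2/8. 8⁻¹ ≡ 15 (mod 17), so λ ≡ 2·15 ≡ 13.
  x = λ² - 2 - 2 = 169 - 4 ≡ 12; y = λ·(2 - 12) - 4 ≡ 2. → (12, 2)
3P: (12, 2) + (2, 4). λ = (4 - 2)/(2 - 12) ≡ 2/7 mod 17. 7⁻¹ ≡ 5 (mod 17) since 7·5 = 35 ≡ 1, so λ ≡ 10.
  x = λ² - 12 - 2 = 100 - 14 ≡ 1; y = λ·(12 - 1) - 2 ≡ 6. → (1, 6)
4P: (1, 6) + (2, 4). λ = (4 - 6)/(2 - 1) ≡ 15/1 mod 17. 1⁻¹ ≡ 1 (mod 17), so λ ≡ 15.
  x = λ² - 1 - 2 = 225 - 3 ≡ 1; y = λ·(1 - 1) - 6 ≡ 11. → (1, 11)
5P: (1, 11) + (2, 4). λ = (4 - 11)/(2 - 1) ≡ 10/1 mod 17. 1⁻¹ ≡ 1 (mod 17) since 1·1 = 1 ≡ 1, so λ ≡ 10.
  x = λ² - 1 - 2 = 100 - 3 ≡ 12; y = λ·(1 - 12) - 11 ≡ 15. → (12, 15)
6P: (12, 15) + (2, 4). λ = (4 - 15)/(2 - 12) ≡ 6/7 mod 17. 7⁻¹ ≡ 5 (mod 17), so λ ≡ 13.
  x = λ² - 12 - 2 = 169 - 14 ≡ 2; y = λ·(12 - 2) - 15 ≡ 13. → (2, 13)
7P: (2, 13) + (2, 4): same x and y₁ ≡ -y₂, so the sum is the point at infinity.
8P: the point at infinity + (2, 4) = (2, 4) (identity).
9P: tangent at (2, 4): λ = (3·2² + 7)/(2·4) ≡ 2/8. 8⁻¹ ≡ 15 (mod 17), so λ ≡ 2·15 ≡ 13.
  x = λ² - 2 - 2 = 169 - 4 ≡ 12; y = λ·(2 - 12) - 4 ≡ 2. → (12, 2)
10P: (12, 2) + (2, 4). λ = (4 - 2)/(2 - 12) ≡ 2/7 mod 17. 7⁻¹ ≡ 5 (mod 17), so λ ≡ 10.
  x = λ² - 12 - 2 = 100 - 14 ≡ 1; y = λ·(12 - 1) - 2 ≡ 6. → (1, 6)
11P: (1, 6) + (2, 4). λ = (4 - 6)/(2 - 1) ≡ 15/1 mod 17. 1⁻¹ ≡ 1 (mod 17), so λ ≡ 15.
  x = λ² - 1 - 2 = 225 - 3 ≡ 1; y = λ·(1 - 1) - 6 ≡ 11. → (1, 11)
12P: (1, 11) + (2, 4). λ = (4 - 11)/(2 - 1) ≡ 10/1 mod 17. 1⁻¹ ≡ 1 (mod 17), so λ ≡ 10.
  x = λ² - 1 - 2 = 100 - 3 ≡ 12; y = λ·(1 - 12) - 11 ≡ 15. → (12, 15)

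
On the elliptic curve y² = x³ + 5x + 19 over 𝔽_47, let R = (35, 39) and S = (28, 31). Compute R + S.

(35, 39) + (28, 31). λ = (31 - 39)/(28 - 35) ≡ 39/40 mod 47. 40⁻¹ ≡ 20 (mod 47), so λ ≡ 28.
  x = λ² - 35 - 28 = 784 - 63 ≡ 16; y = λ·(35 - 16) - 39 ≡ 23. → (16, 23)

(16, 23)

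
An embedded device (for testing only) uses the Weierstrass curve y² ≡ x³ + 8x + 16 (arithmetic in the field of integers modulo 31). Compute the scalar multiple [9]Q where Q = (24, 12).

Double-and-add on 9 = (1001)₂. Start with Q = (24, 12) for the leading 1-bit.
double: tangent at (24, 12): λ = (3·24² + 8)/(2·12) ≡ 0/24. 24⁻¹ ≡ 22 (mod 31) since 24·22 = 528 ≡ 1, so λ ≡ 0·22 ≡ 0.
  x = λ² - 24 - 24 = 0 - 48 ≡ 14; y = λ·(24 - 14) - 12 ≡ 19. → (14, 19)
double: tangent at (14, 19): λ = (3·14² + 8)/(2·19) ≡ 7/7. 7⁻¹ ≡ 9 (mod 31) since 7·9 = 63 ≡ 1, so λ ≡ 7·9 ≡ 1.
  x = λ² - 14 - 14 = 1 - 28 ≡ 4; y = λ·(14 - 4) - 19 ≡ 22. → (4, 22)
double: tangent at (4, 22): λ = (3·4² + 8)/(2·22) ≡ 25/13. 13⁻¹ ≡ 12 (mod 31) since 13·12 = 156 ≡ 1, so λ ≡ 25·12 ≡ 21.
  x = λ² - 4 - 4 = 441 - 8 ≡ 30; y = λ·(4 - 30) - 22 ≡ 21. → (30, 21)
add Q: (30, 21) + (24, 12). λ = (12 - 21)/(24 - 30) ≡ 22/25 mod 31. 25⁻¹ ≡ 5 (mod 31), so λ ≡ 17.
  x = λ² - 30 - 24 = 289 - 54 ≡ 18; y = λ·(30 - 18) - 21 ≡ 28. → (18, 28)

(18, 28)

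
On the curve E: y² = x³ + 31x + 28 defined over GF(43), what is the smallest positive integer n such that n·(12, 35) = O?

3

2P: tangent at (12, 35): λ = (3·12² + 31)/(2·35) ≡ 33/27. 27⁻¹ ≡ 8 (mod 43) since 27·8 = 216 ≡ 1, so λ ≡ 33·8 ≡ 6.
  x = λ² - 12 - 12 = 36 - 24 ≡ 12; y = λ·(12 - 12) - 35 ≡ 8. → (12, 8)
3P: (12, 8) + (12, 35): same x and y₁ ≡ -y₂, so the sum is O.
3P = O, so the order is 3.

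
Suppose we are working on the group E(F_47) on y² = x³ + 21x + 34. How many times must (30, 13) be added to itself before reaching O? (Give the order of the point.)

9

2P: tangent at (30, 13): λ = (3·30² + 21)/(2·13) ≡ 42/26. 26⁻¹ ≡ 38 (mod 47), so λ ≡ 42·38 ≡ 45.
  x = λ² - 30 - 30 = 2025 - 60 ≡ 38; y = λ·(30 - 38) - 13 ≡ 3. → (38, 3)
3P: (38, 3) + (30, 13). λ = (13 - 3)/(30 - 38) ≡ 10/39 mod 47. 39⁻¹ ≡ 41 (mod 47) since 39·41 = 1599 ≡ 1, so λ ≡ 34.
  x = λ² - 38 - 30 = 1156 - 68 ≡ 7; y = λ·(38 - 7) - 3 ≡ 17. → (7, 17)
4P: (7, 17) + (30, 13). λ = (13 - 17)/(30 - 7) ≡ 43/23 mod 47. 23⁻¹ ≡ 45 (mod 47) since 23·45 = 1035 ≡ 1, so λ ≡ 8.
  x = λ² - 7 - 30 = 64 - 37 ≡ 27; y = λ·(7 - 27) - 17 ≡ 11. → (27, 11)
5P: (27, 11) + (30, 13). λ = (13 - 11)/(30 - 27) ≡ 2/3 mod 47. 3⁻¹ ≡ 16 (mod 47), so λ ≡ 32.
  x = λ² - 27 - 30 = 1024 - 57 ≡ 27; y = λ·(27 - 27) - 11 ≡ 36. → (27, 36)
6P: (27, 36) + (30, 13). λ = (13 - 36)/(30 - 27) ≡ 24/3 mod 47. 3⁻¹ ≡ 16 (mod 47) since 3·16 = 48 ≡ 1, so λ ≡ 8.
  x = λ² - 27 - 30 = 64 - 57 ≡ 7; y = λ·(27 - 7) - 36 ≡ 30. → (7, 30)
7P: (7, 30) + (30, 13). λ = (13 - 30)/(30 - 7) ≡ 30/23 mod 47. 23⁻¹ ≡ 45 (mod 47) since 23·45 = 1035 ≡ 1, so λ ≡ 34.
  x = λ² - 7 - 30 = 1156 - 37 ≡ 38; y = λ·(7 - 38) - 30 ≡ 44. → (38, 44)
8P: (38, 44) + (30, 13). λ = (13 - 44)/(30 - 38) ≡ 16/39 mod 47. 39⁻¹ ≡ 41 (mod 47) since 39·41 = 1599 ≡ 1, so λ ≡ 45.
  x = λ² - 38 - 30 = 2025 - 68 ≡ 30; y = λ·(38 - 30) - 44 ≡ 34. → (30, 34)
9P: (30, 34) + (30, 13): same x and y₁ ≡ -y₂, so the sum is O.
9P = O, so the order is 9.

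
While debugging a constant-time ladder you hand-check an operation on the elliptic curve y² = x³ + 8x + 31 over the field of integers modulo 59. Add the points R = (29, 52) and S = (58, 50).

(47, 53)

(29, 52) + (58, 50). λ = (50 - 52)/(58 - 29) ≡ 57/29 mod 59. 29⁻¹ ≡ 57 (mod 59) since 29·57 = 1653 ≡ 1, so λ ≡ 4.
  x = λ² - 29 - 58 = 16 - 87 ≡ 47; y = λ·(29 - 47) - 52 ≡ 53. → (47, 53)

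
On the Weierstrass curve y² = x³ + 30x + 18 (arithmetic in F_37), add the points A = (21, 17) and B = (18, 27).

(5, 16)

(21, 17) + (18, 27). λ = (27 - 17)/(18 - 21) ≡ 10/34 mod 37. 34⁻¹ ≡ 12 (mod 37), so λ ≡ 9.
  x = λ² - 21 - 18 = 81 - 39 ≡ 5; y = λ·(21 - 5) - 17 ≡ 16. → (5, 16)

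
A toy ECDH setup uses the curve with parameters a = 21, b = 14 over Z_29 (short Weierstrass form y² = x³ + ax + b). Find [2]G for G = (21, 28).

(12, 14)

tangent at (21, 28): λ = (3·21² + 21)/(2·28) ≡ 10/27. 27⁻¹ ≡ 14 (mod 29) since 27·14 = 378 ≡ 1, so λ ≡ 10·14 ≡ 24.
  x = λ² - 21 - 21 = 576 - 42 ≡ 12; y = λ·(21 - 12) - 28 ≡ 14. → (12, 14)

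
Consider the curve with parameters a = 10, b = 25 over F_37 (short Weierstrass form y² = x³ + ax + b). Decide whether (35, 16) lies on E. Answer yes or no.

y² = 16² ≡ 34; x³ + 10x + 25 = 43250 ≡ 34 (mod 37). 34 = 34.

yes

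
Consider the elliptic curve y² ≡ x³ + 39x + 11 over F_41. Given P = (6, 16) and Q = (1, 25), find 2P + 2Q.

(21, 13)

First 2P:
Repeated addition: build up to 2P.
2P: tangent at (6, 16): λ = (3·6² + 39)/(2·16) ≡ 24/32. 32⁻¹ ≡ 9 (mod 41), so λ ≡ 24·9 ≡ 11.
  x = λ² - 6 - 6 = 121 - 12 ≡ 27; y = λ·(6 - 27) - 16 ≡ 40. → (27, 40)
2P = (27, 40).
Next 2Q:
Repeated addition: build up to 2Q.
2Q: tangent at (1, 25): λ = (3·1² + 39)/(2·25) ≡ 1/9. 9⁻¹ ≡ 32 (mod 41) since 9·32 = 288 ≡ 1, so λ ≡ 1·32 ≡ 32.
  x = λ² - 1 - 1 = 1024 - 2 ≡ 38; y = λ·(1 - 38) - 25 ≡ 21. → (38, 21)
2Q = (38, 21).
Finally 2P + 2Q:
(27, 40) + (38, 21). λ = (21 - 40)/(38 - 27) ≡ 22/11 mod 41. 11⁻¹ ≡ 15 (mod 41) since 11·15 = 165 ≡ 1, so λ ≡ 2.
  x = λ² - 27 - 38 = 4 - 65 ≡ 21; y = λ·(27 - 21) - 40 ≡ 13. → (21, 13)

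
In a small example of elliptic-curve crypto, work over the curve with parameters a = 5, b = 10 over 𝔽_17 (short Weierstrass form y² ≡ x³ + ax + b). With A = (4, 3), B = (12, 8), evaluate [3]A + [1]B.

First 3A:
Repeated addition: build up to 3A.
2A: tangent at (4, 3): λ = (3·4² + 5)/(2·3) ≡ 2/6. 6⁻¹ ≡ 3 (mod 17) since 6·3 = 18 ≡ 1, so λ ≡ 2·3 ≡ 6.
  x = λ² - 4 - 4 = 36 - 8 ≡ 11; y = λ·(4 - 11) - 3 ≡ 6. → (11, 6)
3A: (11, 6) + (4, 3). λ = (3 - 6)/(4 - 11) ≡ 14/10 mod 17. 10⁻¹ ≡ 12 (mod 17) since 10·12 = 120 ≡ 1, so λ ≡ 15.
  x = λ² - 11 - 4 = 225 - 15 ≡ 6; y = λ·(11 - 6) - 6 ≡ 1. → (6, 1)
3A = (6, 1).
Finally 3A + B:
(6, 1) + (12, 8). λ = (8 - 1)/(12 - 6) ≡ 7/6 mod 17. 6⁻¹ ≡ 3 (mod 17) since 6·3 = 18 ≡ 1, so λ ≡ 4.
  x = λ² - 6 - 12 = 16 - 18 ≡ 15; y = λ·(6 - 15) - 1 ≡ 14. → (15, 14)

(15, 14)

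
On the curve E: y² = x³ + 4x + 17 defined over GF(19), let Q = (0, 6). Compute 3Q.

Repeated addition: build up to 3Q.
2Q: tangent at (0, 6): λ = (3·0² + 4)/(2·6) ≡ 4/12. 12⁻¹ ≡ 8 (mod 19), so λ ≡ 4·8 ≡ 13.
  x = λ² - 0 - 0 = 169 - 0 ≡ 17; y = λ·(0 - 17) - 6 ≡ 1. → (17, 1)
3Q: (17, 1) + (0, 6). λ = (6 - 1)/(0 - 17) ≡ 5/2 mod 19. 2⁻¹ ≡ 10 (mod 19), so λ ≡ 12.
  x = λ² - 17 - 0 = 144 - 17 ≡ 13; y = λ·(17 - 13) - 1 ≡ 9. → (13, 9)

(13, 9)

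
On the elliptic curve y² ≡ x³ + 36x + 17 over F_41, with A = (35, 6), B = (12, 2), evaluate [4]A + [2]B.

(15, 18)

First 4A:
Repeated addition: build up to 4A.
2A: tangent at (35, 6): λ = (3·35² + 36)/(2·6) ≡ 21/12. 12⁻¹ ≡ 24 (mod 41), so λ ≡ 21·24 ≡ 12.
  x = λ² - 35 - 35 = 144 - 70 ≡ 33; y = λ·(35 - 33) - 6 ≡ 18. → (33, 18)
3A: (33, 18) + (35, 6). λ = (6 - 18)/(35 - 33) ≡ 29/2 mod 41. 2⁻¹ ≡ 21 (mod 41), so λ ≡ 35.
  x = λ² - 33 - 35 = 1225 - 68 ≡ 9; y = λ·(33 - 9) - 18 ≡ 2. → (9, 2)
4A: (9, 2) + (35, 6). λ = (6 - 2)/(35 - 9) ≡ 4/26 mod 41. 26⁻¹ ≡ 30 (mod 41), so λ ≡ 38.
  x = λ² - 9 - 35 = 1444 - 44 ≡ 6; y = λ·(9 - 6) - 2 ≡ 30. → (6, 30)
4A = (6, 30).
Next 2B:
Repeated addition: build up to 2B.
2B: tangent at (12, 2): λ = (3·12² + 36)/(2·2) ≡ 17/4. 4⁻¹ ≡ 31 (mod 41) since 4·31 = 124 ≡ 1, so λ ≡ 17·31 ≡ 35.
  x = λ² - 12 - 12 = 1225 - 24 ≡ 12; y = λ·(12 - 12) - 2 ≡ 39. → (12, 39)
2B = (12, 39).
Finally 4A + 2B:
(6, 30) + (12, 39). λ = (39 - 30)/(12 - 6) ≡ 9/6 mod 41. 6⁻¹ ≡ 7 (mod 41) since 6·7 = 42 ≡ 1, so λ ≡ 22.
  x = λ² - 6 - 12 = 484 - 18 ≡ 15; y = λ·(6 - 15) - 30 ≡ 18. → (15, 18)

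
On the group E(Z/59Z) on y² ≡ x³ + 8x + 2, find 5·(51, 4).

Write G = (51, 4).
Double-and-add on 5 = (101)₂. Start with G = (51, 4) for the leading 1-bit.
double: tangent at (51, 4): λ = (3·51² + 8)/(2·4) ≡ 23/8. 8⁻¹ ≡ 37 (mod 59), so λ ≡ 23·37 ≡ 25.
  x = λ² - 51 - 51 = 625 - 102 ≡ 51; y = λ·(51 - 51) - 4 ≡ 55. → (51, 55)
double: tangent at (51, 55): λ = (3·51² + 8)/(2·55) ≡ 23/51. 51⁻¹ ≡ 22 (mod 59) since 51·22 = 1122 ≡ 1, so λ ≡ 23·22 ≡ 34.
  x = λ² - 51 - 51 = 1156 - 102 ≡ 51; y = λ·(51 - 51) - 55 ≡ 4. → (51, 4)
add G: tangent at (51, 4): λ = (3·51² + 8)/(2·4) ≡ 23/8. 8⁻¹ ≡ 37 (mod 59) since 8·37 = 296 ≡ 1, so λ ≡ 23·37 ≡ 25.
  x = λ² - 51 - 51 = 625 - 102 ≡ 51; y = λ·(51 - 51) - 4 ≡ 55. → (51, 55)

(51, 55)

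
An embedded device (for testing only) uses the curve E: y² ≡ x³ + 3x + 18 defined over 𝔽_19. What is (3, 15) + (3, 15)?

tangent at (3, 15): λ = (3·3² + 3)/(2·15) ≡ 11/11. 11⁻¹ ≡ 7 (mod 19) since 11·7 = 77 ≡ 1, so λ ≡ 11·7 ≡ 1.
  x = λ² - 3 - 3 = 1 - 6 ≡ 14; y = λ·(3 - 14) - 15 ≡ 12. → (14, 12)

(14, 12)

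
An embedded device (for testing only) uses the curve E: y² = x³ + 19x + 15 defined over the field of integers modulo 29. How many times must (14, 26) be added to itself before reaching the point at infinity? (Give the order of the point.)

2P: tangent at (14, 26): λ = (3·14² + 19)/(2·26) ≡ 27/23. 23⁻¹ ≡ 24 (mod 29), so λ ≡ 27·24 ≡ 10.
  x = λ² - 14 - 14 = 100 - 28 ≡ 14; y = λ·(14 - 14) - 26 ≡ 3. → (14, 3)
3P: (14, 3) + (14, 26): same x and y₁ ≡ -y₂, so the sum is the point at infinity.
3P = the point at infinity, so the order is 3.

3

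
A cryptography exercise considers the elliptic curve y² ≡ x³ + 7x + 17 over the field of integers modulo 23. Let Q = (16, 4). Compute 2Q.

(18, 15)

tangent at (16, 4): λ = (3·16² + 7)/(2·4) ≡ 16/8. 8⁻¹ ≡ 3 (mod 23), so λ ≡ 16·3 ≡ 2.
  x = λ² - 16 - 16 = 4 - 32 ≡ 18; y = λ·(16 - 18) - 4 ≡ 15. → (18, 15)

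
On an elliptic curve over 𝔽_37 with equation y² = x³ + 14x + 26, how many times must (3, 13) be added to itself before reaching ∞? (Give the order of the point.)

3

2P: tangent at (3, 13): λ = (3·3² + 14)/(2·13) ≡ 4/26. 26⁻¹ ≡ 10 (mod 37) since 26·10 = 260 ≡ 1, so λ ≡ 4·10 ≡ 3.
  x = λ² - 3 - 3 = 9 - 6 ≡ 3; y = λ·(3 - 3) - 13 ≡ 24. → (3, 24)
3P: (3, 24) + (3, 13): same x and y₁ ≡ -y₂, so the sum is ∞.
3P = ∞, so the order is 3.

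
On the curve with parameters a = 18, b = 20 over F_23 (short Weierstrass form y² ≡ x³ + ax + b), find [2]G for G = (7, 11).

(2, 15)

tangent at (7, 11): λ = (3·7² + 18)/(2·11) ≡ 4/22. 22⁻¹ ≡ 22 (mod 23), so λ ≡ 4·22 ≡ 19.
  x = λ² - 7 - 7 = 361 - 14 ≡ 2; y = λ·(7 - 2) - 11 ≡ 15. → (2, 15)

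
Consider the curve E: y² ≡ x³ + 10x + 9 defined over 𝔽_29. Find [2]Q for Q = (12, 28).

(10, 23)

tangent at (12, 28): λ = (3·12² + 10)/(2·28) ≡ 7/27. 27⁻¹ ≡ 14 (mod 29), so λ ≡ 7·14 ≡ 11.
  x = λ² - 12 - 12 = 121 - 24 ≡ 10; y = λ·(12 - 10) - 28 ≡ 23. → (10, 23)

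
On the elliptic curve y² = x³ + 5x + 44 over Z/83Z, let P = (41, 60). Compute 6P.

Repeated addition: build up to 6P.
2P: tangent at (41, 60): λ = (3·41² + 5)/(2·60) ≡ 68/37. 37⁻¹ ≡ 9 (mod 83) since 37·9 = 333 ≡ 1, so λ ≡ 68·9 ≡ 31.
  x = λ² - 41 - 41 = 961 - 82 ≡ 49; y = λ·(41 - 49) - 60 ≡ 24. → (49, 24)
3P: (49, 24) + (41, 60). λ = (60 - 24)/(41 - 49) ≡ 36/75 mod 83. 75⁻¹ ≡ 31 (mod 83), so λ ≡ 37.
  x = λ² - 49 - 41 = 1369 - 90 ≡ 34; y = λ·(49 - 34) - 24 ≡ 33. → (34, 33)
4P: (34, 33) + (41, 60). λ = (60 - 33)/(41 - 34) ≡ 27/7 mod 83. 7⁻¹ ≡ 12 (mod 83), so λ ≡ 75.
  x = λ² - 34 - 41 = 5625 - 75 ≡ 72; y = λ·(34 - 72) - 33 ≡ 22. → (72, 22)
5P: (72, 22) + (41, 60). λ = (60 - 22)/(41 - 72) ≡ 38/52 mod 83. 52⁻¹ ≡ 8 (mod 83) since 52·8 = 416 ≡ 1, so λ ≡ 55.
  x = λ² - 72 - 41 = 3025 - 113 ≡ 7; y = λ·(72 - 7) - 22 ≡ 67. → (7, 67)
6P: (7, 67) + (41, 60). λ = (60 - 67)/(41 - 7) ≡ 76/34 mod 83. 34⁻¹ ≡ 22 (mod 83), so λ ≡ 12.
  x = λ² - 7 - 41 = 144 - 48 ≡ 13; y = λ·(7 - 13) - 67 ≡ 27. → (13, 27)

(13, 27)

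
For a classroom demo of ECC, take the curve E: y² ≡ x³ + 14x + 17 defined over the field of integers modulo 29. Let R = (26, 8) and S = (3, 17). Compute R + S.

(24, 24)

(26, 8) + (3, 17). λ = (17 - 8)/(3 - 26) ≡ 9/6 mod 29. 6⁻¹ ≡ 5 (mod 29), so λ ≡ 16.
  x = λ² - 26 - 3 = 256 - 29 ≡ 24; y = λ·(26 - 24) - 8 ≡ 24. → (24, 24)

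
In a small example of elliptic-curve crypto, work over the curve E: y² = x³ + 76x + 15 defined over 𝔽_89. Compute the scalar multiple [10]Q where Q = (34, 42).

(46, 59)

Repeated addition: build up to 10Q.
2Q: tangent at (34, 42): λ = (3·34² + 76)/(2·42) ≡ 73/84. 84⁻¹ ≡ 71 (mod 89), so λ ≡ 73·71 ≡ 21.
  x = λ² - 34 - 34 = 441 - 68 ≡ 17; y = λ·(34 - 17) - 42 ≡ 48. → (17, 48)
3Q: (17, 48) + (34, 42). λ = (42 - 48)/(34 - 17) ≡ 83/17 mod 89. 17⁻¹ ≡ 21 (mod 89) since 17·21 = 357 ≡ 1, so λ ≡ 52.
  x = λ² - 17 - 34 = 2704 - 51 ≡ 72; y = λ·(17 - 72) - 48 ≡ 29. → (72, 29)
4Q: (72, 29) + (34, 42). λ = (42 - 29)/(34 - 72) ≡ 13/51 mod 89. 51⁻¹ ≡ 7 (mod 89), so λ ≡ 2.
  x = λ² - 72 - 34 = 4 - 106 ≡ 76; y = λ·(72 - 76) - 29 ≡ 52. → (76, 52)
5Q: (76, 52) + (34, 42). λ = (42 - 52)/(34 - 76) ≡ 79/47 mod 89. 47⁻¹ ≡ 36 (mod 89) since 47·36 = 1692 ≡ 1, so λ ≡ 85.
  x = λ² - 76 - 34 = 7225 - 110 ≡ 84; y = λ·(76 - 84) - 52 ≡ 69. → (84, 69)
6Q: (84, 69) + (34, 42). λ = (42 - 69)/(34 - 84) ≡ 62/39 mod 89. 39⁻¹ ≡ 16 (mod 89), so λ ≡ 13.
  x = λ² - 84 - 34 = 169 - 118 ≡ 51; y = λ·(84 - 51) - 69 ≡ 4. → (51, 4)
7Q: (51, 4) + (34, 42). λ = (42 - 4)/(34 - 51) ≡ 38/72 mod 89. 72⁻¹ ≡ 68 (mod 89) since 72·68 = 4896 ≡ 1, so λ ≡ 3.
  x = λ² - 51 - 34 = 9 - 85 ≡ 13; y = λ·(51 - 13) - 4 ≡ 21. → (13, 21)
8Q: (13, 21) + (34, 42). λ = (42 - 21)/(34 - 13) ≡ 21/21 mod 89. 21⁻¹ ≡ 17 (mod 89), so λ ≡ 1.
  x = λ² - 13 - 34 = 1 - 47 ≡ 43; y = λ·(13 - 43) - 21 ≡ 38. → (43, 38)
9Q: (43, 38) + (34, 42). λ = (42 - 38)/(34 - 43) ≡ 4/80 mod 89. 80⁻¹ ≡ 79 (mod 89) since 80·79 = 6320 ≡ 1, so λ ≡ 49.
  x = λ² - 43 - 34 = 2401 - 77 ≡ 10; y = λ·(43 - 10) - 38 ≡ 66. → (10, 66)
10Q: (10, 66) + (34, 42). λ = (42 - 66)/(34 - 10) ≡ 65/24 mod 89. 24⁻¹ ≡ 26 (mod 89), so λ ≡ 88.
  x = λ² - 10 - 34 = 7744 - 44 ≡ 46; y = λ·(10 - 46) - 66 ≡ 59. → (46, 59)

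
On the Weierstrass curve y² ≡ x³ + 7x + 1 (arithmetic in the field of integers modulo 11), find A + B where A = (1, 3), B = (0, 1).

(1, 3) + (0, 1). λ = (1 - 3)/(0 - 1) ≡ 9/10 mod 11. 10⁻¹ ≡ 10 (mod 11) since 10·10 = 100 ≡ 1, so λ ≡ 2.
  x = λ² - 1 - 0 = 4 - 1 ≡ 3; y = λ·(1 - 3) - 3 ≡ 4. → (3, 4)

(3, 4)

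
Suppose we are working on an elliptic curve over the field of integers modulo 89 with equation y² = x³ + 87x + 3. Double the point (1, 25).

(76, 18)

tangent at (1, 25): λ = (3·1² + 87)/(2·25) ≡ 1/50. 50⁻¹ ≡ 73 (mod 89), so λ ≡ 1·73 ≡ 73.
  x = λ² - 1 - 1 = 5329 - 2 ≡ 76; y = λ·(1 - 76) - 25 ≡ 18. → (76, 18)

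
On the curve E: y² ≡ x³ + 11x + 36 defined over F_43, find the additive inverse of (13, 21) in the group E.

-(13, 21) = (13, -21 mod 43) = (13, 22).

(13, 22)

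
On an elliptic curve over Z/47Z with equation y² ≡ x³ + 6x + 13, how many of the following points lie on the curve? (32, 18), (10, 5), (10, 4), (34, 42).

0

(32, 18): 18² ≡ 42, rhs ≡ 26 → off.
(10, 5): 5² ≡ 25, rhs ≡ 39 → off.
(10, 4): 4² ≡ 16, rhs ≡ 39 → off.
(34, 42): 42² ≡ 25, rhs ≡ 41 → off.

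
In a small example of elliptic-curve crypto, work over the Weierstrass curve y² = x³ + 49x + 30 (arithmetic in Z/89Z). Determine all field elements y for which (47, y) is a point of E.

x³ + 49x + 30 = 106156 ≡ 68 (mod 89).
Square roots of 68 mod 89: 35 and 54 (since 35² = 1225 ≡ 68).

35, 54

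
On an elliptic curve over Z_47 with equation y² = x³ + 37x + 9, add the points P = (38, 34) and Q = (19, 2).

(22, 35)

(38, 34) + (19, 2). λ = (2 - 34)/(19 - 38) ≡ 15/28 mod 47. 28⁻¹ ≡ 42 (mod 47), so λ ≡ 19.
  x = λ² - 38 - 19 = 361 - 57 ≡ 22; y = λ·(38 - 22) - 34 ≡ 35. → (22, 35)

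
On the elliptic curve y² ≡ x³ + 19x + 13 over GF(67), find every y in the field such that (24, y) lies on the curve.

25, 42

x³ + 19x + 13 = 14293 ≡ 22 (mod 67).
Square roots of 22 mod 67: 25 and 42 (since 25² = 625 ≡ 22).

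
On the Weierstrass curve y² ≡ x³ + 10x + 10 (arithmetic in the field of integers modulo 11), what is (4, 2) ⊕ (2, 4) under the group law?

(6, 0)

(4, 2) + (2, 4). λ = (4 - 2)/(2 - 4) ≡ 2/9 mod 11. 9⁻¹ ≡ 5 (mod 11), so λ ≡ 10.
  x = λ² - 4 - 2 = 100 - 6 ≡ 6; y = λ·(4 - 6) - 2 ≡ 0. → (6, 0)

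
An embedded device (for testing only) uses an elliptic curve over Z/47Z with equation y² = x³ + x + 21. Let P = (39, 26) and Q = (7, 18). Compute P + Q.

(39, 26) + (7, 18). λ = (18 - 26)/(7 - 39) ≡ 39/15 mod 47. 15⁻¹ ≡ 22 (mod 47), so λ ≡ 12.
  x = λ² - 39 - 7 = 144 - 46 ≡ 4; y = λ·(39 - 4) - 26 ≡ 18. → (4, 18)

(4, 18)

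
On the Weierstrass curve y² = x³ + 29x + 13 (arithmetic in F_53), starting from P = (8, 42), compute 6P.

(36, 15)

Repeated addition: build up to 6P.
2P: tangent at (8, 42): λ = (3·8² + 29)/(2·42) ≡ 9/31. 31⁻¹ ≡ 12 (mod 53), so λ ≡ 9·12 ≡ 2.
  x = λ² - 8 - 8 = 4 - 16 ≡ 41; y = λ·(8 - 41) - 42 ≡ 51. → (41, 51)
3P: (41, 51) + (8, 42). λ = (42 - 51)/(8 - 41) ≡ 44/20 mod 53. 20⁻¹ ≡ 8 (mod 53), so λ ≡ 34.
  x = λ² - 41 - 8 = 1156 - 49 ≡ 47; y = λ·(41 - 47) - 51 ≡ 10. → (47, 10)
4P: (47, 10) + (8, 42). λ = (42 - 10)/(8 - 47) ≡ 32/14 mod 53. 14⁻¹ ≡ 19 (mod 53), so λ ≡ 25.
  x = λ² - 47 - 8 = 625 - 55 ≡ 40; y = λ·(47 - 40) - 10 ≡ 6. → (40, 6)
5P: (40, 6) + (8, 42). λ = (42 - 6)/(8 - 40) ≡ 36/21 mod 53. 21⁻¹ ≡ 48 (mod 53), so λ ≡ 32.
  x = λ² - 40 - 8 = 1024 - 48 ≡ 22; y = λ·(40 - 22) - 6 ≡ 40. → (22, 40)
6P: (22, 40) + (8, 42). λ = (42 - 40)/(8 - 22) ≡ 2/39 mod 53. 39⁻¹ ≡ 34 (mod 53), so λ ≡ 15.
  x = λ² - 22 - 8 = 225 - 30 ≡ 36; y = λ·(22 - 36) - 40 ≡ 15. → (36, 15)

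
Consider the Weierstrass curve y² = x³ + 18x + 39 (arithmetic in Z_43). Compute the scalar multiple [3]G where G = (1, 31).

(30, 4)

Repeated addition: build up to 3G.
2G: tangent at (1, 31): λ = (3·1² + 18)/(2·31) ≡ 21/19. 19⁻¹ ≡ 34 (mod 43) since 19·34 = 646 ≡ 1, so λ ≡ 21·34 ≡ 26.
  x = λ² - 1 - 1 = 676 - 2 ≡ 29; y = λ·(1 - 29) - 31 ≡ 15. → (29, 15)
3G: (29, 15) + (1, 31). λ = (31 - 15)/(1 - 29) ≡ 16/15 mod 43. 15⁻¹ ≡ 23 (mod 43) since 15·23 = 345 ≡ 1, so λ ≡ 24.
  x = λ² - 29 - 1 = 576 - 30 ≡ 30; y = λ·(29 - 30) - 15 ≡ 4. → (30, 4)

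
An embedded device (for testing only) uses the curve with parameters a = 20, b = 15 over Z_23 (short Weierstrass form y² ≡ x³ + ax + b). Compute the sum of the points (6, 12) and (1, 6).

(6, 12) + (1, 6). λ = (6 - 12)/(1 - 6) ≡ 17/18 mod 23. 18⁻¹ ≡ 9 (mod 23), so λ ≡ 15.
  x = λ² - 6 - 1 = 225 - 7 ≡ 11; y = λ·(6 - 11) - 12 ≡ 5. → (11, 5)

(11, 5)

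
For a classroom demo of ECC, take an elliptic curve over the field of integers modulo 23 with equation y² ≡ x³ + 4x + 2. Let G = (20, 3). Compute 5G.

(0, 5)

Repeated addition: build up to 5G.
2G: tangent at (20, 3): λ = (3·20² + 4)/(2·3) ≡ 8/6. 6⁻¹ ≡ 4 (mod 23) since 6·4 = 24 ≡ 1, so λ ≡ 8·4 ≡ 9.
  x = λ² - 20 - 20 = 81 - 40 ≡ 18; y = λ·(20 - 18) - 3 ≡ 15. → (18, 15)
3G: (18, 15) + (20, 3). λ = (3 - 15)/(20 - 18) ≡ 11/2 mod 23. 2⁻¹ ≡ 12 (mod 23) since 2·12 = 24 ≡ 1, so λ ≡ 17.
  x = λ² - 18 - 20 = 289 - 38 ≡ 21; y = λ·(18 - 21) - 15 ≡ 3. → (21, 3)
4G: (21, 3) + (20, 3). λ = (3 - 3)/(20 - 21) ≡ 0/22 mod 23. 22⁻¹ ≡ 22 (mod 23) since 22·22 = 484 ≡ 1, so λ ≡ 0.
  x = λ² - 21 - 20 = 0 - 41 ≡ 5; y = λ·(21 - 5) - 3 ≡ 20. → (5, 20)
5G: (5, 20) + (20, 3). λ = (3 - 20)/(20 - 5) ≡ 6/15 mod 23. 15⁻¹ ≡ 20 (mod 23), so λ ≡ 5.
  x = λ² - 5 - 20 = 25 - 25 ≡ 0; y = λ·(5 - 0) - 20 ≡ 5. → (0, 5)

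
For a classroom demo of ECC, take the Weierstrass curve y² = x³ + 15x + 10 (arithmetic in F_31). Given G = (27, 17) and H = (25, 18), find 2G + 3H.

First 2G:
Repeated addition: build up to 2G.
2G: tangent at (27, 17): λ = (3·27² + 15)/(2·17) ≡ 1/3. 3⁻¹ ≡ 21 (mod 31) since 3·21 = 63 ≡ 1, so λ ≡ 1·21 ≡ 21.
  x = λ² - 27 - 27 = 441 - 54 ≡ 15; y = λ·(27 - 15) - 17 ≡ 18. → (15, 18)
2G = (15, 18).
Next 3H:
Repeated addition: build up to 3H.
2H: tangent at (25, 18): λ = (3·25² + 15)/(2·18) ≡ 30/5. 5⁻¹ ≡ 25 (mod 31) since 5·25 = 125 ≡ 1, so λ ≡ 30·25 ≡ 6.
  x = λ² - 25 - 25 = 36 - 50 ≡ 17; y = λ·(25 - 17) - 18 ≡ 30. → (17, 30)
3H: (17, 30) + (25, 18). λ = (18 - 30)/(25 - 17) ≡ 19/8 mod 31. 8⁻¹ ≡ 4 (mod 31), so λ ≡ 14.
  x = λ² - 17 - 25 = 196 - 42 ≡ 30; y = λ·(17 - 30) - 30 ≡ 5. → (30, 5)
3H = (30, 5).
Finally 2G + 3H:
(15, 18) + (30, 5). λ = (5 - 18)/(30 - 15) ≡ 18/15 mod 31. 15⁻¹ ≡ 29 (mod 31) since 15·29 = 435 ≡ 1, so λ ≡ 26.
  x = λ² - 15 - 30 = 676 - 45 ≡ 11; y = λ·(15 - 11) - 18 ≡ 24. → (11, 24)

(11, 24)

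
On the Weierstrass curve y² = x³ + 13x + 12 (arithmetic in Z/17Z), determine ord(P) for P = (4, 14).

2P: tangent at (4, 14): λ = (3·4² + 13)/(2·14) ≡ 10/11. 11⁻¹ ≡ 14 (mod 17) since 11·14 = 154 ≡ 1, so λ ≡ 10·14 ≡ 4.
  x = λ² - 4 - 4 = 16 - 8 ≡ 8; y = λ·(4 - 8) - 14 ≡ 4. → (8, 4)
3P: (8, 4) + (4, 14). λ = (14 - 4)/(4 - 8) ≡ 10/13 mod 17. 13⁻¹ ≡ 4 (mod 17), so λ ≡ 6.
  x = λ² - 8 - 4 = 36 - 12 ≡ 7; y = λ·(8 - 7) - 4 ≡ 2. → (7, 2)
4P: (7, 2) + (4, 14). λ = (14 - 2)/(4 - 7) ≡ 12/14 mod 17. 14⁻¹ ≡ 11 (mod 17), so λ ≡ 13.
  x = λ² - 7 - 4 = 169 - 11 ≡ 5; y = λ·(7 - 5) - 2 ≡ 7. → (5, 7)
5P: (5, 7) + (4, 14). λ = (14 - 7)/(4 - 5) ≡ 7/16 mod 17. 16⁻¹ ≡ 16 (mod 17), so λ ≡ 10.
  x = λ² - 5 - 4 = 100 - 9 ≡ 6; y = λ·(5 - 6) - 7 ≡ 0. → (6, 0)
6P: (6, 0) + (4, 14). λ = (14 - 0)/(4 - 6) ≡ 14/15 mod 17. 15⁻¹ ≡ 8 (mod 17) since 15·8 = 120 ≡ 1, so λ ≡ 10.
  x = λ² - 6 - 4 = 100 - 10 ≡ 5; y = λ·(6 - 5) - 0 ≡ 10. → (5, 10)
7P: (5, 10) + (4, 14). λ = (14 - 10)/(4 - 5) ≡ 4/16 mod 17. 16⁻¹ ≡ 16 (mod 17), so λ ≡ 13.
  x = λ² - 5 - 4 = 169 - 9 ≡ 7; y = λ·(5 - 7) - 10 ≡ 15. → (7, 15)
8P: (7, 15) + (4, 14). λ = (14 - 15)/(4 - 7) ≡ 16/14 mod 17. 14⁻¹ ≡ 11 (mod 17), so λ ≡ 6.
  x = λ² - 7 - 4 = 36 - 11 ≡ 8; y = λ·(7 - 8) - 15 ≡ 13. → (8, 13)
9P: (8, 13) + (4, 14). λ = (14 - 13)/(4 - 8) ≡ 1/13 mod 17. 13⁻¹ ≡ 4 (mod 17), so λ ≡ 4.
  x = λ² - 8 - 4 = 16 - 12 ≡ 4; y = λ·(8 - 4) - 13 ≡ 3. → (4, 3)
10P: (4, 3) + (4, 14): same x and y₁ ≡ -y₂, so the sum is ∞.
10P = ∞, so the order is 10.

10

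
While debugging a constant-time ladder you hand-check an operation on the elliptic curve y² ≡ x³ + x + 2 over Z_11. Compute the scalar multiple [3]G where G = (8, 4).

(8, 7)

Repeated addition: build up to 3G.
2G: tangent at (8, 4): λ = (3·8² + 1)/(2·4) ≡ 6/8. 8⁻¹ ≡ 7 (mod 11) since 8·7 = 56 ≡ 1, so λ ≡ 6·7 ≡ 9.
  x = λ² - 8 - 8 = 81 - 16 ≡ 10; y = λ·(8 - 10) - 4 ≡ 0. → (10, 0)
3G: (10, 0) + (8, 4). λ = (4 - 0)/(8 - 10) ≡ 4/9 mod 11. 9⁻¹ ≡ 5 (mod 11) since 9·5 = 45 ≡ 1, so λ ≡ 9.
  x = λ² - 10 - 8 = 81 - 18 ≡ 8; y = λ·(10 - 8) - 0 ≡ 7. → (8, 7)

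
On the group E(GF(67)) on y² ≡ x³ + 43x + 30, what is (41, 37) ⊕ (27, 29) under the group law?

(41, 37) + (27, 29). λ = (29 - 37)/(27 - 41) ≡ 59/53 mod 67. 53⁻¹ ≡ 43 (mod 67), so λ ≡ 58.
  x = λ² - 41 - 27 = 3364 - 68 ≡ 13; y = λ·(41 - 13) - 37 ≡ 46. → (13, 46)

(13, 46)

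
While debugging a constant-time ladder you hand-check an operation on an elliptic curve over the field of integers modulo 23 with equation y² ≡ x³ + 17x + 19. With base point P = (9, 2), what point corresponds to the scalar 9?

Double-and-add on 9 = (1001)₂. Start with P = (9, 2) for the leading 1-bit.
double: tangent at (9, 2): λ = (3·9² + 17)/(2·2) ≡ 7/4. 4⁻¹ ≡ 6 (mod 23) since 4·6 = 24 ≡ 1, so λ ≡ 7·6 ≡ 19.
  x = λ² - 9 - 9 = 361 - 18 ≡ 21; y = λ·(9 - 21) - 2 ≡ 0. → (21, 0)
double: (21, 0) + (21, 0): same x and y₁ ≡ -y₂, so the sum is ∞.
double: ∞ + ∞ = ∞ (identity).
add P: ∞ + (9, 2) = (9, 2) (identity).

(9, 2)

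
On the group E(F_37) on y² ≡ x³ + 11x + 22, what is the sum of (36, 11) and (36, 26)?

The two points share x = 36 and their y-coordinates satisfy 11 + 26 ≡ 0 (mod 37), so they are inverses. Their sum is 𝒪.

O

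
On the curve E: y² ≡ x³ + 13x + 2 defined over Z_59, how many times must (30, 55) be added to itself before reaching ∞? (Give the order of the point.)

2P: tangent at (30, 55): λ = (3·30² + 13)/(2·55) ≡ 58/51. 51⁻¹ ≡ 22 (mod 59), so λ ≡ 58·22 ≡ 37.
  x = λ² - 30 - 30 = 1369 - 60 ≡ 11; y = λ·(30 - 11) - 55 ≡ 58. → (11, 58)
3P: (11, 58) + (30, 55). λ = (55 - 58)/(30 - 11) ≡ 56/19 mod 59. 19⁻¹ ≡ 28 (mod 59) since 19·28 = 532 ≡ 1, so λ ≡ 34.
  x = λ² - 11 - 30 = 1156 - 41 ≡ 53; y = λ·(11 - 53) - 58 ≡ 48. → (53, 48)
4P: (53, 48) + (30, 55). λ = (55 - 48)/(30 - 53) ≡ 7/36 mod 59. 36⁻¹ ≡ 41 (mod 59) since 36·41 = 1476 ≡ 1, so λ ≡ 51.
  x = λ² - 53 - 30 = 2601 - 83 ≡ 40; y = λ·(53 - 40) - 48 ≡ 25. → (40, 25)
5P: (40, 25) + (30, 55). λ = (55 - 25)/(30 - 40) ≡ 30/49 mod 59. 49⁻¹ ≡ 53 (mod 59) since 49·53 = 2597 ≡ 1, so λ ≡ 56.
  x = λ² - 40 - 30 = 3136 - 70 ≡ 57; y = λ·(40 - 57) - 25 ≡ 26. → (57, 26)
6P: (57, 26) + (30, 55). λ = (55 - 26)/(30 - 57) ≡ 29/32 mod 59. 32⁻¹ ≡ 24 (mod 59) since 32·24 = 768 ≡ 1, so λ ≡ 47.
  x = λ² - 57 - 30 = 2209 - 87 ≡ 57; y = λ·(57 - 57) - 26 ≡ 33. → (57, 33)
7P: (57, 33) + (30, 55). λ = (55 - 33)/(30 - 57) ≡ 22/32 mod 59. 32⁻¹ ≡ 24 (mod 59) since 32·24 = 768 ≡ 1, so λ ≡ 56.
  x = λ² - 57 - 30 = 3136 - 87 ≡ 40; y = λ·(57 - 40) - 33 ≡ 34. → (40, 34)
8P: (40, 34) + (30, 55). λ = (55 - 34)/(30 - 40) ≡ 21/49 mod 59. 49⁻¹ ≡ 53 (mod 59) since 49·53 = 2597 ≡ 1, so λ ≡ 51.
  x = λ² - 40 - 30 = 2601 - 70 ≡ 53; y = λ·(40 - 53) - 34 ≡ 11. → (53, 11)
9P: (53, 11) + (30, 55). λ = (55 - 11)/(30 - 53) ≡ 44/36 mod 59. 36⁻¹ ≡ 41 (mod 59), so λ ≡ 34.
  x = λ² - 53 - 30 = 1156 - 83 ≡ 11; y = λ·(53 - 11) - 11 ≡ 1. → (11, 1)
10P: (11, 1) + (30, 55). λ = (55 - 1)/(30 - 11) ≡ 54/19 mod 59. 19⁻¹ ≡ 28 (mod 59) since 19·28 = 532 ≡ 1, so λ ≡ 37.
  x = λ² - 11 - 30 = 1369 - 41 ≡ 30; y = λ·(11 - 30) - 1 ≡ 4. → (30, 4)
11P: (30, 4) + (30, 55): same x and y₁ ≡ -y₂, so the sum is ∞.
11P = ∞, so the order is 11.

11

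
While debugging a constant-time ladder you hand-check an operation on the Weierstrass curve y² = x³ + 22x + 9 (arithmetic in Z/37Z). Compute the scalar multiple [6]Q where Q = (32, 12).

Repeated addition: build up to 6Q.
2Q: tangent at (32, 12): λ = (3·32² + 22)/(2·12) ≡ 23/24. 24⁻¹ ≡ 17 (mod 37) since 24·17 = 408 ≡ 1, so λ ≡ 23·17 ≡ 21.
  x = λ² - 32 - 32 = 441 - 64 ≡ 7; y = λ·(32 - 7) - 12 ≡ 32. → (7, 32)
3Q: (7, 32) + (32, 12). λ = (12 - 32)/(32 - 7) ≡ 17/25 mod 37. 25⁻¹ ≡ 3 (mod 37), so λ ≡ 14.
  x = λ² - 7 - 32 = 196 - 39 ≡ 9; y = λ·(7 - 9) - 32 ≡ 14. → (9, 14)
4Q: (9, 14) + (32, 12). λ = (12 - 14)/(32 - 9) ≡ 35/23 mod 37. 23⁻¹ ≡ 29 (mod 37), so λ ≡ 16.
  x = λ² - 9 - 32 = 256 - 41 ≡ 30; y = λ·(9 - 30) - 14 ≡ 20. → (30, 20)
5Q: (30, 20) + (32, 12). λ = (12 - 20)/(32 - 30) ≡ 29/2 mod 37. 2⁻¹ ≡ 19 (mod 37) since 2·19 = 38 ≡ 1, so λ ≡ 33.
  x = λ² - 30 - 32 = 1089 - 62 ≡ 28; y = λ·(30 - 28) - 20 ≡ 9. → (28, 9)
6Q: (28, 9) + (32, 12). λ = (12 - 9)/(32 - 28) ≡ 3/4 mod 37. 4⁻¹ ≡ 28 (mod 37) since 4·28 = 112 ≡ 1, so λ ≡ 10.
  x = λ² - 28 - 32 = 100 - 60 ≡ 3; y = λ·(28 - 3) - 9 ≡ 19. → (3, 19)

(3, 19)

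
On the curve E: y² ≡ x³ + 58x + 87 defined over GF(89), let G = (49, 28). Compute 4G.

Double-and-add on 4 = (100)₂. Start with G = (49, 28) for the leading 1-bit.
double: tangent at (49, 28): λ = (3·49² + 58)/(2·28) ≡ 52/56. 56⁻¹ ≡ 62 (mod 89), so λ ≡ 52·62 ≡ 20.
  x = λ² - 49 - 49 = 400 - 98 ≡ 35; y = λ·(49 - 35) - 28 ≡ 74. → (35, 74)
double: tangent at (35, 74): λ = (3·35² + 58)/(2·74) ≡ 84/59. 59⁻¹ ≡ 86 (mod 89), so λ ≡ 84·86 ≡ 15.
  x = λ² - 35 - 35 = 225 - 70 ≡ 66; y = λ·(35 - 66) - 74 ≡ 84. → (66, 84)

(66, 84)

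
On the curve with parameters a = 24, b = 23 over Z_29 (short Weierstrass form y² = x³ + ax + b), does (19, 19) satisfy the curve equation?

no

y² = 19² ≡ 13; x³ + 24x + 23 = 7338 ≡ 1 (mod 29). 13 ≠ 1.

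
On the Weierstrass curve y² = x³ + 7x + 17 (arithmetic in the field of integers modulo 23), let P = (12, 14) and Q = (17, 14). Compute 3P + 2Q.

(1, 18)

First 3P:
Repeated addition: build up to 3P.
2P: tangent at (12, 14): λ = (3·12² + 7)/(2·14) ≡ 2/5. 5⁻¹ ≡ 14 (mod 23), so λ ≡ 2·14 ≡ 5.
  x = λ² - 12 - 12 = 25 - 24 ≡ 1; y = λ·(12 - 1) - 14 ≡ 18. → (1, 18)
3P: (1, 18) + (12, 14). λ = (14 - 18)/(12 - 1) ≡ 19/11 mod 23. 11⁻¹ ≡ 21 (mod 23) since 11·21 = 231 ≡ 1, so λ ≡ 8.
  x = λ² - 1 - 12 = 64 - 13 ≡ 5; y = λ·(1 - 5) - 18 ≡ 19. → (5, 19)
3P = (5, 19).
Next 2Q:
Repeated addition: build up to 2Q.
2Q: tangent at (17, 14): λ = (3·17² + 7)/(2·14) ≡ 0/5. 5⁻¹ ≡ 14 (mod 23), so λ ≡ 0·14 ≡ 0.
  x = λ² - 17 - 17 = 0 - 34 ≡ 12; y = λ·(17 - 12) - 14 ≡ 9. → (12, 9)
2Q = (12, 9).
Finally 3P + 2Q:
(5, 19) + (12, 9). λ = (9 - 19)/(12 - 5) ≡ 13/7 mod 23. 7⁻¹ ≡ 10 (mod 23), so λ ≡ 15.
  x = λ² - 5 - 12 = 225 - 17 ≡ 1; y = λ·(5 - 1) - 19 ≡ 18. → (1, 18)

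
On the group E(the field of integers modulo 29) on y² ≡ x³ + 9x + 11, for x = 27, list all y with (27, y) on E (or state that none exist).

x³ + 9x + 11 = 19937 ≡ 14 (mod 29).
14 is a non-residue mod 29; no y exists.

none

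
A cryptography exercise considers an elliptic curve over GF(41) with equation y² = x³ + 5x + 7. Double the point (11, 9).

tangent at (11, 9): λ = (3·11² + 5)/(2·9) ≡ 40/18. 18⁻¹ ≡ 16 (mod 41), so λ ≡ 40·16 ≡ 25.
  x = λ² - 11 - 11 = 625 - 22 ≡ 29; y = λ·(11 - 29) - 9 ≡ 33. → (29, 33)

(29, 33)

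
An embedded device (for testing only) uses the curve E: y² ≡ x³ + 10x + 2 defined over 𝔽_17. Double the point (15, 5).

(0, 11)

tangent at (15, 5): λ = (3·15² + 10)/(2·5) ≡ 5/10. 10⁻¹ ≡ 12 (mod 17) since 10·12 = 120 ≡ 1, so λ ≡ 5·12 ≡ 9.
  x = λ² - 15 - 15 = 81 - 30 ≡ 0; y = λ·(15 - 0) - 5 ≡ 11. → (0, 11)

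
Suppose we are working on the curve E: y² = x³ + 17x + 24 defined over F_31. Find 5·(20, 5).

(3, 28)

Write Q = (20, 5).
Repeated addition: build up to 5Q.
2Q: tangent at (20, 5): λ = (3·20² + 17)/(2·5) ≡ 8/10. 10⁻¹ ≡ 28 (mod 31) since 10·28 = 280 ≡ 1, so λ ≡ 8·28 ≡ 7.
  x = λ² - 20 - 20 = 49 - 40 ≡ 9; y = λ·(20 - 9) - 5 ≡ 10. → (9, 10)
3Q: (9, 10) + (20, 5). λ = (5 - 10)/(20 - 9) ≡ 26/11 mod 31. 11⁻¹ ≡ 17 (mod 31) since 11·17 = 187 ≡ 1, so λ ≡ 8.
  x = λ² - 9 - 20 = 64 - 29 ≡ 4; y = λ·(9 - 4) - 10 ≡ 30. → (4, 30)
4Q: (4, 30) + (20, 5). λ = (5 - 30)/(20 - 4) ≡ 6/16 mod 31. 16⁻¹ ≡ 2 (mod 31) since 16·2 = 32 ≡ 1, so λ ≡ 12.
  x = λ² - 4 - 20 = 144 - 24 ≡ 27; y = λ·(4 - 27) - 30 ≡ 4. → (27, 4)
5Q: (27, 4) + (20, 5). λ = (5 - 4)/(20 - 27) ≡ 1/24 mod 31. 24⁻¹ ≡ 22 (mod 31), so λ ≡ 22.
  x = λ² - 27 - 20 = 484 - 47 ≡ 3; y = λ·(27 - 3) - 4 ≡ 28. → (3, 28)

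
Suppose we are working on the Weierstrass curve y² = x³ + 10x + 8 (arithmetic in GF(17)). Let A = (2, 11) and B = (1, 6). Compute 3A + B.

(0, 5)

First 3A:
Repeated addition: build up to 3A.
2A: tangent at (2, 11): λ = (3·2² + 10)/(2·11) ≡ 5/5. 5⁻¹ ≡ 7 (mod 17), so λ ≡ 5·7 ≡ 1.
  x = λ² - 2 - 2 = 1 - 4 ≡ 14; y = λ·(2 - 14) - 11 ≡ 11. → (14, 11)
3A: (14, 11) + (2, 11). λ = (11 - 11)/(2 - 14) ≡ 0/5 mod 17. 5⁻¹ ≡ 7 (mod 17) since 5·7 = 35 ≡ 1, so λ ≡ 0.
  x = λ² - 14 - 2 = 0 - 16 ≡ 1; y = λ·(14 - 1) - 11 ≡ 6. → (1, 6)
3A = (1, 6).
Finally 3A + B:
tangent at (1, 6): λ = (3·1² + 10)/(2·6) ≡ 13/12. 12⁻¹ ≡ 10 (mod 17) since 12·10 = 120 ≡ 1, so λ ≡ 13·10 ≡ 11.
  x = λ² - 1 - 1 = 121 - 2 ≡ 0; y = λ·(1 - 0) - 6 ≡ 5. → (0, 5)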